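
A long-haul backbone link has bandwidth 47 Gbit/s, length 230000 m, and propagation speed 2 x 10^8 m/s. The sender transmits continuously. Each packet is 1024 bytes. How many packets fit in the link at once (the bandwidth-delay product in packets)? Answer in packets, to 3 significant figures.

6600 packets

Propagation delay = 230000 / 200000000 = 0.00115 s.
BDP = R × t_prop = 47000000000 × 0.00115 = 54050000 bits.
In packets of 8192 bits: 6600 packets.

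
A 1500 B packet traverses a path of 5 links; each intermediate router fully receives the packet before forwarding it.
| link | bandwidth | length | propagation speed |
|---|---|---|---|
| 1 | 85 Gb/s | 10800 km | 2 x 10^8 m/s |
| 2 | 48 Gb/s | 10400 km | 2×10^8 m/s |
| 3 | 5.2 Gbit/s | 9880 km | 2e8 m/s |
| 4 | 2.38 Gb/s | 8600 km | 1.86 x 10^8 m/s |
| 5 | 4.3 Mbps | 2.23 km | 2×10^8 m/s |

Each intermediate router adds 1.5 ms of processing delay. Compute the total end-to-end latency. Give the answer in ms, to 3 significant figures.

210 ms

L = 1500 × 8 = 12000 bits.
Transmission delays (L/R per hop): 0.000141176, 0.00025, 0.00230769, 0.00504202, 2.7907 ms; sum = 2.79844 ms.
Propagation delays (d/s per hop): 54, 52, 49.4, 46.2366, 0.01115 ms; sum = 201.648 ms.
Processing at 4 router(s): 4 × 1.5 ms = 6 ms.
End-to-end = 210 ms.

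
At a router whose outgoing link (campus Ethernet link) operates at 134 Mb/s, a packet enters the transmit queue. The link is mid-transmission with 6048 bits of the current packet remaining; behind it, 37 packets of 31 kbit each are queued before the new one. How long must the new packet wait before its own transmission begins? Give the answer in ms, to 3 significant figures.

Each queued packet: L/R = 31000/134000000 = 0.231343 ms.
37 queued → 8.5597 ms.
Plus remaining 6048 bits of current packet: 0.0451343 ms.
Queuing delay = 8.60 ms.

8.60 ms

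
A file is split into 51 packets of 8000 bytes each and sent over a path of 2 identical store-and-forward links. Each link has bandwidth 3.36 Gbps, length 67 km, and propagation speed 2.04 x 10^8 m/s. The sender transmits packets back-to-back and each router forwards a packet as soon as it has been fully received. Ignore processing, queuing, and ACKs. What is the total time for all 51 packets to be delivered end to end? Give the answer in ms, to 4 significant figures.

1.647 ms

Per-hop transmission t_tx = L/R = 64000/3360000000 = 0.0190476 ms.
Per-hop propagation t_prop = 67000/204000000 = 0.328431 ms.
Pipeline fill: first packet needs 2·t_tx to clear all hops; remaining 50 packets each add one t_tx.
Total = (2+51-1)·t_tx + 2·t_prop = 52·0.0190476 + 2·0.328431 = 1.647 ms.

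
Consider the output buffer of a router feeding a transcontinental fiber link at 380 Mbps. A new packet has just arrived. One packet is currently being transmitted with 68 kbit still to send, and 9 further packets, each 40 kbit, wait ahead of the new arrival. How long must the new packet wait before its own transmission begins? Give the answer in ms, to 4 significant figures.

Each queued packet: L/R = 40000/380000000 = 0.105263 ms.
9 queued → 0.947368 ms.
Plus remaining 68000 bits of current packet: 0.178947 ms.
Queuing delay = 1.126 ms.

1.126 ms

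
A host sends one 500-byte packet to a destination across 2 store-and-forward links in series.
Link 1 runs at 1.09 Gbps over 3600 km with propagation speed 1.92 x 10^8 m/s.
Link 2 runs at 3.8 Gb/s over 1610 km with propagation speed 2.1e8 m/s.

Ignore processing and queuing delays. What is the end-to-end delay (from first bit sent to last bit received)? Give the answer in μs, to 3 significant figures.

L = 500 × 8 = 4000 bits.
Transmission delays (L/R per hop): 3.66972, 1.05263 μs; sum = 4.72236 μs.
Propagation delays (d/s per hop): 18750, 7666.67 μs; sum = 26416.7 μs.
End-to-end = 26400 μs.

26400 μs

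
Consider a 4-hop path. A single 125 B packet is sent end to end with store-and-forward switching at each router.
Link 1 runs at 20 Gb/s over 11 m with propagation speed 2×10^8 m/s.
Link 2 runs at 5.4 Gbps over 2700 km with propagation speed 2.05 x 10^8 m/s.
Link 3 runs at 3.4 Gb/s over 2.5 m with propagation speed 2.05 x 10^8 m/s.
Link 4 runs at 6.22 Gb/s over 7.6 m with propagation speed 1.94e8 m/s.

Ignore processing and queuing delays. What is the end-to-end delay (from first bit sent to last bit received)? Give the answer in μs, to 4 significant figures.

L = 125 × 8 = 1000 bits.
Transmission delays (L/R per hop): 0.05, 0.185185, 0.294118, 0.160772 μs; sum = 0.690075 μs.
Propagation delays (d/s per hop): 0.055, 13170.7, 0.0121951, 0.0391753 μs; sum = 13170.8 μs.
End-to-end = 13170 μs.

13170 μs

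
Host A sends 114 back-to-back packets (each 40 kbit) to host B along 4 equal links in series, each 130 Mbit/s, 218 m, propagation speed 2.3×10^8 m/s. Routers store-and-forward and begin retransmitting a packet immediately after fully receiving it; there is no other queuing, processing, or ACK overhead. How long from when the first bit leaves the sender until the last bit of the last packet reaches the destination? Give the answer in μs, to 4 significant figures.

36000 μs

Per-hop transmission t_tx = L/R = 40000/130000000 = 307.692 μs.
Per-hop propagation t_prop = 218/2.3e+08 = 0.947826 μs.
Pipeline fill: first packet needs 4·t_tx to clear all hops; remaining 113 packets each add one t_tx.
Total = (4+114-1)·t_tx + 4·t_prop = 117·307.692 + 4·0.947826 = 36000 μs.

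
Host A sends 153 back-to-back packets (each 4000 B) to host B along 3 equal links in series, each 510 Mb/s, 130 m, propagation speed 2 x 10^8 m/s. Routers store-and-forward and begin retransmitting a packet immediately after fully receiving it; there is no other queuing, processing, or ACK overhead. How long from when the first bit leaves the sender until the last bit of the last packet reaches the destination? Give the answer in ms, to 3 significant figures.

9.73 ms

Per-hop transmission t_tx = L/R = 32000/510000000 = 0.0627451 ms.
Per-hop propagation t_prop = 130/200000000 = 0.00065 ms.
Pipeline fill: first packet needs 3·t_tx to clear all hops; remaining 152 packets each add one t_tx.
Total = (3+153-1)·t_tx + 3·t_prop = 155·0.0627451 + 3·0.00065 = 9.73 ms.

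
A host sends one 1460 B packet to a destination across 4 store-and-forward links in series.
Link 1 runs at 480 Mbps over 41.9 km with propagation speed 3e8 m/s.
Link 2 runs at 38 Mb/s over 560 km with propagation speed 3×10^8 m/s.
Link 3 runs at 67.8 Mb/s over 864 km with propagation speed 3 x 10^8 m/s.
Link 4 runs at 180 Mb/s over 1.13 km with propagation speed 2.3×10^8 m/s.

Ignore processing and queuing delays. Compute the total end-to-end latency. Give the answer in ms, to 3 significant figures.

5.46 ms

L = 1460 × 8 = 11680 bits.
Transmission delays (L/R per hop): 0.0243333, 0.307368, 0.172271, 0.0648889 ms; sum = 0.568862 ms.
Propagation delays (d/s per hop): 0.139667, 1.86667, 2.88, 0.00491304 ms; sum = 4.89125 ms.
End-to-end = 5.46 ms.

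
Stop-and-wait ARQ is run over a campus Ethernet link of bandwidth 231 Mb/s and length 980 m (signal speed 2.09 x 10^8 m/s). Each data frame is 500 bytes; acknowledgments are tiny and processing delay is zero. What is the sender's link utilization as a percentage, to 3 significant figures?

64.9 %

t_tx = L/R = 4000/231000000 = 1.7316e-05 s.
t_prop = 980/209000000 = 4.689e-06 s; RTT = 9.37799e-06 s.
Cycle = t_tx + RTT = 2.6694e-05 s.
Utilization = t_tx / cycle = 1.7316e-05/2.6694e-05 = 64.9 %.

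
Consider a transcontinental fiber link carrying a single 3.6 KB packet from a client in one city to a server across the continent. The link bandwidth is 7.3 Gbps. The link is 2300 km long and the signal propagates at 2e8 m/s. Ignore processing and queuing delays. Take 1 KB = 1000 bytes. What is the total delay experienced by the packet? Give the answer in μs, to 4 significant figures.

L = 28800 bits.
Transmission delay = L/R = 28800 / 7300000000 = 3.94521 μs.
Propagation delay = d/s = 2300000 m / 200000000 m/s = 11500 μs.
Total = 11500 μs.

11500 μs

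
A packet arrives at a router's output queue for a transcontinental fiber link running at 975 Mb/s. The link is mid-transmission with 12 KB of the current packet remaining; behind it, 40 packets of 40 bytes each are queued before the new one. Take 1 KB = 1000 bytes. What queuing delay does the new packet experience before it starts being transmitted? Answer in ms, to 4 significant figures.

Each queued packet: L/R = 320/975000000 = 0.000328205 ms.
40 queued → 0.0131282 ms.
Plus remaining 96000 bits of current packet: 0.0984615 ms.
Queuing delay = 0.1116 ms.

0.1116 ms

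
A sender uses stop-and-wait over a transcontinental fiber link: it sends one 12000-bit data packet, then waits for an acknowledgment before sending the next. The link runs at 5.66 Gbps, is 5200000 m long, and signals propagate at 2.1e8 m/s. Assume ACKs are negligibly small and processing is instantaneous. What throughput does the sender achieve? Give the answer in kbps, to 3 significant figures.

242 kbps

t_tx = L/R = 12000/5660000000 = 2.12014e-06 s.
t_prop = 5200000/210000000 = 0.0247619 s; RTT = 0.0495238 s.
Cycle = t_tx + RTT = 0.0495259 s.
Throughput = L / cycle = 12000 / 0.0495259 = 242 kbps.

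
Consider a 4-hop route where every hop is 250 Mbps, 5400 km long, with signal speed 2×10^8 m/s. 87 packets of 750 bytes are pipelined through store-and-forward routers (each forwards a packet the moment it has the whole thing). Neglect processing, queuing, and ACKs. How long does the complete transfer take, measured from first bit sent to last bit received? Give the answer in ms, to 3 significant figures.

Per-hop transmission t_tx = L/R = 6000/250000000 = 0.024 ms.
Per-hop propagation t_prop = 5400000/200000000 = 27 ms.
Pipeline fill: first packet needs 4·t_tx to clear all hops; remaining 86 packets each add one t_tx.
Total = (4+87-1)·t_tx + 4·t_prop = 90·0.024 + 4·27 = 110 ms.

110 ms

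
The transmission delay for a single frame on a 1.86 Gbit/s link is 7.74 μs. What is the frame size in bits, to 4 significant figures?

14400 bits

L = R × t_tx = 1860000000 b/s × 7.74e-06 s = 14396.4 bits.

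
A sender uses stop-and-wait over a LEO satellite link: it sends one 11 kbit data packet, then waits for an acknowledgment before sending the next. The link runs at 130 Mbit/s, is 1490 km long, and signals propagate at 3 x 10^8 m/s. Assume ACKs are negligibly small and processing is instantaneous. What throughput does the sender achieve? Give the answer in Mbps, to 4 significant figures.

t_tx = L/R = 11000/130000000 = 8.46154e-05 s.
t_prop = 1490000/300000000 = 0.00496667 s; RTT = 0.00993333 s.
Cycle = t_tx + RTT = 0.0100179 s.
Throughput = L / cycle = 11000 / 0.0100179 = 1.098 Mbps.

1.098 Mbps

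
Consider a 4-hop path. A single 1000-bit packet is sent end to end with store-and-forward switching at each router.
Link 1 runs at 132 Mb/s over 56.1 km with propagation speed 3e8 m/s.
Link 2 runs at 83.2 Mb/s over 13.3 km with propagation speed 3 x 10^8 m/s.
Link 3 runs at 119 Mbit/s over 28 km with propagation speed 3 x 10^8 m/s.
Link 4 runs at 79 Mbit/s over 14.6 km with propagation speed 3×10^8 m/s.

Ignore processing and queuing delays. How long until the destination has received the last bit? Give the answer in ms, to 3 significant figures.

Transmission delays (L/R per hop): 0.00757576, 0.0120192, 0.00840336, 0.0126582 ms; sum = 0.0406566 ms.
Propagation delays (d/s per hop): 0.187, 0.0443333, 0.0933333, 0.0486667 ms; sum = 0.373333 ms.
End-to-end = 0.414 ms.

0.414 ms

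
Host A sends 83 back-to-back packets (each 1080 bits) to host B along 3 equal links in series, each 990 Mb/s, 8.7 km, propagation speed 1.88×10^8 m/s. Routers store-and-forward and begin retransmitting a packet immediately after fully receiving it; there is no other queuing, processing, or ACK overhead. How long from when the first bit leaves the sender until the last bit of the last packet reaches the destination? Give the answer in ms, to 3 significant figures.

0.232 ms

Per-hop transmission t_tx = L/R = 1080/990000000 = 0.00109091 ms.
Per-hop propagation t_prop = 8700/188000000 = 0.0462766 ms.
Pipeline fill: first packet needs 3·t_tx to clear all hops; remaining 82 packets each add one t_tx.
Total = (3+83-1)·t_tx + 3·t_prop = 85·0.00109091 + 3·0.0462766 = 0.232 ms.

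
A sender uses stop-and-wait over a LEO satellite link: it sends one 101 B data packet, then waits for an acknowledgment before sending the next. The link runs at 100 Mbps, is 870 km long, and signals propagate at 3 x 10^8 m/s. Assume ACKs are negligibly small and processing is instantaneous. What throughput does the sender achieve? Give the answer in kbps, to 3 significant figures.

139 kbps

t_tx = L/R = 808/100000000 = 8.08e-06 s.
t_prop = 870000/300000000 = 0.0029 s; RTT = 0.0058 s.
Cycle = t_tx + RTT = 0.00580808 s.
Throughput = L / cycle = 808 / 0.00580808 = 139 kbps.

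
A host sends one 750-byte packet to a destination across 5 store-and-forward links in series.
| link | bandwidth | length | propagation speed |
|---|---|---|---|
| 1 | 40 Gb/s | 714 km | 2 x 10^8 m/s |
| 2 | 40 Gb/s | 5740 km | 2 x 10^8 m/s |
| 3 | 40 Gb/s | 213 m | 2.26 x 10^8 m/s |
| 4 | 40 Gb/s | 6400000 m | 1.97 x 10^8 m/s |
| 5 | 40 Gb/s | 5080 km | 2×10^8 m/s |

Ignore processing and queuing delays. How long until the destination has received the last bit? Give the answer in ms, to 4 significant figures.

90.16 ms

L = 750 × 8 = 6000 bits.
Transmission delay per hop = L/R = 6000/40000000000 = 0.00015 ms; 5 hops → 0.00075 ms.
Propagation delays (d/s per hop): 3.57, 28.7, 0.000942478, 32.4873, 25.4 ms; sum = 90.1583 ms.
End-to-end = 90.16 ms.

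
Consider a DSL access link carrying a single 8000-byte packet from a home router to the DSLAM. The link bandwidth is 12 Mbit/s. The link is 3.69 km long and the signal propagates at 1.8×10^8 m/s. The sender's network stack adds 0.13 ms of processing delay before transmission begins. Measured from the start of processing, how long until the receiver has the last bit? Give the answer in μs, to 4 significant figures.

L = 8000 × 8 = 64000 bits.
Transmission delay = L/R = 64000 / 12000000 = 5333.33 μs.
Propagation delay = d/s = 3690 m / 180000000 m/s = 20.5 μs.
Plus processing delay 0.13 ms = 130 μs.
Total = 5484 μs.

5484 μs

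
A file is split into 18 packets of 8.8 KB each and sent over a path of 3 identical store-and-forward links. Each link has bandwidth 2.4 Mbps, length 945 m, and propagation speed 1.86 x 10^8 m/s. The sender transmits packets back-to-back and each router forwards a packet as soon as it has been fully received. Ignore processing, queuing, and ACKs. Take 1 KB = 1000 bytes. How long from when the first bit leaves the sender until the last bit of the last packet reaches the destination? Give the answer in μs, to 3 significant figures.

Per-hop transmission t_tx = L/R = 70400/2400000 = 29333.3 μs.
Per-hop propagation t_prop = 945/186000000 = 5.08065 μs.
Pipeline fill: first packet needs 3·t_tx to clear all hops; remaining 17 packets each add one t_tx.
Total = (3+18-1)·t_tx + 3·t_prop = 20·29333.3 + 3·5.08065 = 587000 μs.

587000 μs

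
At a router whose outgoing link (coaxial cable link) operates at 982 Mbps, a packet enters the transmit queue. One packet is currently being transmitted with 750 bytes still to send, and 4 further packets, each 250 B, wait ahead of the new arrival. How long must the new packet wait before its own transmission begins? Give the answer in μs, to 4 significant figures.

14.26 μs

Each queued packet: L/R = 2000/982000000 = 2.03666 μs.
4 queued → 8.14664 μs.
Plus remaining 6000 bits of current packet: 6.10998 μs.
Queuing delay = 14.26 μs.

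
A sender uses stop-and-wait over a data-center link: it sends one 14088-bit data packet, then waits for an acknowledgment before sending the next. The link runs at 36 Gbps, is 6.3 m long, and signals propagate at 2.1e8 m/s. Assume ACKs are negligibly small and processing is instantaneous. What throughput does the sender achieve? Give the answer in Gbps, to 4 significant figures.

t_tx = L/R = 14088/36000000000 = 3.91333e-07 s.
t_prop = 6.3/210000000 = 3e-08 s; RTT = 6e-08 s.
Cycle = t_tx + RTT = 4.51333e-07 s.
Throughput = L / cycle = 14088 / 4.51333e-07 = 31.21 Gbps.

31.21 Gbps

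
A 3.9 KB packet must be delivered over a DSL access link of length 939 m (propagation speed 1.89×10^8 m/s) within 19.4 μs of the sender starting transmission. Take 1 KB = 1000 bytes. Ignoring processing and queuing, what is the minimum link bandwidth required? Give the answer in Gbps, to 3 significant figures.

L = 31200 bits.
Propagation delay = 939 / 189000000 = 4.96825 μs.
Transmission budget = 19.4 − 4.96825 = 14.4317 μs.
R ≥ L / t_tx = 31200 bits / 1.44317e-05 s = 2.16 Gbps.

2.16 Gbps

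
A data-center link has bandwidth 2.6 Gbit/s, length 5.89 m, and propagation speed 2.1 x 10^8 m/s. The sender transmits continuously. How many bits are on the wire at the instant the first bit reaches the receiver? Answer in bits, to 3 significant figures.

72.9 bits

Propagation delay = 5.89 / 210000000 = 2.80476e-08 s.
BDP = R × t_prop = 2600000000 × 2.80476e-08 = 72.9238 bits.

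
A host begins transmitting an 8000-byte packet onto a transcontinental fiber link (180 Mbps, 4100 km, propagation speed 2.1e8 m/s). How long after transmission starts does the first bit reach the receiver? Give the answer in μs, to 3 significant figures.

First bit experiences only propagation delay: d/s = 4100000/210000000 = 19500 μs.

19500 μs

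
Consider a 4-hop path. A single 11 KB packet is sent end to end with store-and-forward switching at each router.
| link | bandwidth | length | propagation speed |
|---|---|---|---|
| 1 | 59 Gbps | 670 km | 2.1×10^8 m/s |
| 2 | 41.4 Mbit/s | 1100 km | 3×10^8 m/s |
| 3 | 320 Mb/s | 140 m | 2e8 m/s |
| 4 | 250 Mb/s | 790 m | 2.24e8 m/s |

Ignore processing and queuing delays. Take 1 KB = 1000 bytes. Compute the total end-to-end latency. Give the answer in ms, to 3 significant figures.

9.62 ms

L = 88000 bits.
Transmission delays (L/R per hop): 0.00149153, 2.1256, 0.275, 0.352 ms; sum = 2.7541 ms.
Propagation delays (d/s per hop): 3.19048, 3.66667, 0.0007, 0.00352679 ms; sum = 6.86137 ms.
End-to-end = 9.62 ms.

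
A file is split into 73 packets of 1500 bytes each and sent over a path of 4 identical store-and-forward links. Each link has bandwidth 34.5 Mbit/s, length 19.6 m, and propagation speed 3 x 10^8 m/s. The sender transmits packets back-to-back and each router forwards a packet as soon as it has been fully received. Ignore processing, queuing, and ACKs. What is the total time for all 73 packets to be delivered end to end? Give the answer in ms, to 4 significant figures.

Per-hop transmission t_tx = L/R = 12000/34500000 = 0.347826 ms.
Per-hop propagation t_prop = 19.6/300000000 = 6.53333e-05 ms.
Pipeline fill: first packet needs 4·t_tx to clear all hops; remaining 72 packets each add one t_tx.
Total = (4+73-1)·t_tx + 4·t_prop = 76·0.347826 + 4·6.53333e-05 = 26.44 ms.

26.44 ms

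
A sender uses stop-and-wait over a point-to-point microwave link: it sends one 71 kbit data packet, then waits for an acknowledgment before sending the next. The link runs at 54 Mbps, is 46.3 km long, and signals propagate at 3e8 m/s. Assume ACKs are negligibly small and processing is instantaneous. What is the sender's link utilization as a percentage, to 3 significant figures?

81.0 %

t_tx = L/R = 71000/54000000 = 0.00131481 s.
t_prop = 46300/300000000 = 0.000154333 s; RTT = 0.000308667 s.
Cycle = t_tx + RTT = 0.00162348 s.
Utilization = t_tx / cycle = 0.00131481/0.00162348 = 81.0 %.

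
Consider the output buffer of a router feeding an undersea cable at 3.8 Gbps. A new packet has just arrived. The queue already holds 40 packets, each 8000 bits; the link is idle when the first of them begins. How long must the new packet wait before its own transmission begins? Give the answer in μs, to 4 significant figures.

Each queued packet: L/R = 8000/3800000000 = 2.10526 μs.
40 queued → 84.2105 μs.
Queuing delay = 84.21 μs.

84.21 μs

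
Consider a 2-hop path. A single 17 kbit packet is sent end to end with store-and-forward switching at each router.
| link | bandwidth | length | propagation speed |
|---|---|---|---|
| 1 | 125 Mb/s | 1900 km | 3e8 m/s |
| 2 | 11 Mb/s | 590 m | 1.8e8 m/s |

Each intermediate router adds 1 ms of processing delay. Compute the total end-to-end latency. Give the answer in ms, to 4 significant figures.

L = 17000 bits.
Transmission delays (L/R per hop): 0.136, 1.54545 ms; sum = 1.68145 ms.
Propagation delays (d/s per hop): 6.33333, 0.00327778 ms; sum = 6.33661 ms.
Processing at 1 router(s): 1 × 1 ms = 1 ms.
End-to-end = 9.018 ms.

9.018 ms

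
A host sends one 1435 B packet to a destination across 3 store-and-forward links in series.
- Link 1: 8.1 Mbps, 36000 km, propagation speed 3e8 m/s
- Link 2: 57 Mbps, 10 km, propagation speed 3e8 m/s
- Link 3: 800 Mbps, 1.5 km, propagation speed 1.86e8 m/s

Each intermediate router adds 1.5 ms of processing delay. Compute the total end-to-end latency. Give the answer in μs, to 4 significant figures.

L = 1435 × 8 = 11480 bits.
Transmission delays (L/R per hop): 1417.28, 201.404, 14.35 μs; sum = 1633.04 μs.
Propagation delays (d/s per hop): 120000, 33.3333, 8.06452 μs; sum = 120041 μs.
Processing at 2 router(s): 2 × 1.5 ms = 3000 μs.
End-to-end = 124700 μs.

124700 μs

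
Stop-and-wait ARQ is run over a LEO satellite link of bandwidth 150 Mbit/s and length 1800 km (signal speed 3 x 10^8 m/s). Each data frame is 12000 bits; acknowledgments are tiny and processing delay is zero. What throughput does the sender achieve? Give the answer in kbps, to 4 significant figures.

993.4 kbps

t_tx = L/R = 12000/150000000 = 8e-05 s.
t_prop = 1800000/300000000 = 0.006 s; RTT = 0.012 s.
Cycle = t_tx + RTT = 0.01208 s.
Throughput = L / cycle = 12000 / 0.01208 = 993.4 kbps.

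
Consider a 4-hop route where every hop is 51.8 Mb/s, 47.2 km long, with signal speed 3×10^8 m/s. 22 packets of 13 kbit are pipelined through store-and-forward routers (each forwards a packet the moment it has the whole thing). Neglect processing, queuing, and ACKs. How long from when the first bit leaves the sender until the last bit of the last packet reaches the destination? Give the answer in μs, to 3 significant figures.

Per-hop transmission t_tx = L/R = 13000/51800000 = 250.965 μs.
Per-hop propagation t_prop = 47200/300000000 = 157.333 μs.
Pipeline fill: first packet needs 4·t_tx to clear all hops; remaining 21 packets each add one t_tx.
Total = (4+22-1)·t_tx + 4·t_prop = 25·250.965 + 4·157.333 = 6900 μs.

6900 μs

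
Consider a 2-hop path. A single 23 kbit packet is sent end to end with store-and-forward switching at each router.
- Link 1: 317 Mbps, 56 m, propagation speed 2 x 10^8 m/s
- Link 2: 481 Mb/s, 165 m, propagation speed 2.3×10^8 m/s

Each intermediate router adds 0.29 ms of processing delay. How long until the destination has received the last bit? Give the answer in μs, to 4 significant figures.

411.4 μs

L = 23000 bits.
Transmission delays (L/R per hop): 72.5552, 47.817 μs; sum = 120.372 μs.
Propagation delays (d/s per hop): 0.28, 0.717391 μs; sum = 0.997391 μs.
Processing at 1 router(s): 1 × 0.29 ms = 290 μs.
End-to-end = 411.4 μs.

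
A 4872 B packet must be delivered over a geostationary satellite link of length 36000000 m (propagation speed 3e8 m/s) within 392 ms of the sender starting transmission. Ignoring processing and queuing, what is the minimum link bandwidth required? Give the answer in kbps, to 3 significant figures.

143 kbps

L = 38976 bits.
Propagation delay = 36000000 / 300000000 = 120 ms.
Transmission budget = 392 − 120 = 272 ms.
R ≥ L / t_tx = 38976 bits / 0.272 s = 143 kbps.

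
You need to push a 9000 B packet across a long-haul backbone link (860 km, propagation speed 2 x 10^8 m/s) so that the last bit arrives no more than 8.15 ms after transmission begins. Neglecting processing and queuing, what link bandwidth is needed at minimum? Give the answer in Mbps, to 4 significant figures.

L = 72000 bits.
Propagation delay = 860000 / 200000000 = 4.3 ms.
Transmission budget = 8.15 − 4.3 = 3.85 ms.
R ≥ L / t_tx = 72000 bits / 0.00385 s = 18.70 Mbps.

18.70 Mbps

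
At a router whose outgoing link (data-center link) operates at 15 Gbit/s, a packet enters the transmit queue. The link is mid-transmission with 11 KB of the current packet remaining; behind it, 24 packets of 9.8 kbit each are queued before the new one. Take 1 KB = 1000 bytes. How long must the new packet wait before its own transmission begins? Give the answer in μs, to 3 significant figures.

21.5 μs

Each queued packet: L/R = 9800/15000000000 = 0.653333 μs.
24 queued → 15.68 μs.
Plus remaining 88000 bits of current packet: 5.86667 μs.
Queuing delay = 21.5 μs.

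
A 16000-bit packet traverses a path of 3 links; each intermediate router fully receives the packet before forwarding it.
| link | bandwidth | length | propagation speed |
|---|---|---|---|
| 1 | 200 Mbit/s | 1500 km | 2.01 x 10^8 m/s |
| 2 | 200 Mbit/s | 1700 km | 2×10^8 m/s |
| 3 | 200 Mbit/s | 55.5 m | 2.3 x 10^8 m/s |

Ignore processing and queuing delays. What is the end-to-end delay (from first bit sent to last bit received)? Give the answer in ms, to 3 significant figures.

16.2 ms

Transmission delay per hop = L/R = 16000/200000000 = 0.08 ms; 3 hops → 0.24 ms.
Propagation delays (d/s per hop): 7.46269, 8.5, 0.000241304 ms; sum = 15.9629 ms.
End-to-end = 16.2 ms.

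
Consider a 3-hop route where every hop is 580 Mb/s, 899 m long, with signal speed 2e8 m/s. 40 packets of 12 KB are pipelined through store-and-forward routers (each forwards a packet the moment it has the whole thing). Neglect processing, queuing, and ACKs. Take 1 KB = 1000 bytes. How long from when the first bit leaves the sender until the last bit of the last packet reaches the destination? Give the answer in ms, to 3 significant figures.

Per-hop transmission t_tx = L/R = 96000/580000000 = 0.165517 ms.
Per-hop propagation t_prop = 899/200000000 = 0.004495 ms.
Pipeline fill: first packet needs 3·t_tx to clear all hops; remaining 39 packets each add one t_tx.
Total = (3+40-1)·t_tx + 3·t_prop = 42·0.165517 + 3·0.004495 = 6.97 ms.

6.97 ms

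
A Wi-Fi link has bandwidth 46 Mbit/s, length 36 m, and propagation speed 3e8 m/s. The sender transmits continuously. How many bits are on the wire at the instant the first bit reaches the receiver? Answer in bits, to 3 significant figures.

5.52 bits

Propagation delay = 36 / 300000000 = 1.2e-07 s.
BDP = R × t_prop = 46000000 × 1.2e-07 = 5.52 bits.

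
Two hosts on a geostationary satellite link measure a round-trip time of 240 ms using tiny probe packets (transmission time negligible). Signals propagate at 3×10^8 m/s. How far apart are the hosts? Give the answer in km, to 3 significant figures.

One-way propagation = RTT/2 = 120 ms.
d = s × t = 300000000 × 0.12 = 36000 km.

36000 km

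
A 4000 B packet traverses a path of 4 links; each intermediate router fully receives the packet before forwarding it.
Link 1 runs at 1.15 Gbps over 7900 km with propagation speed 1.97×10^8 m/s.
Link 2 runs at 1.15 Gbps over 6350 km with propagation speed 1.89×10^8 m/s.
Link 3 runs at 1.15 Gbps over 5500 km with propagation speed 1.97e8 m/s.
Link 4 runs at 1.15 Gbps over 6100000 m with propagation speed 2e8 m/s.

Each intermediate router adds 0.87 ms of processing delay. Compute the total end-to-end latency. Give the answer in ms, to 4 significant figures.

L = 4000 × 8 = 32000 bits.
Transmission delay per hop = L/R = 32000/1150000000 = 0.0278261 ms; 4 hops → 0.111304 ms.
Propagation delays (d/s per hop): 40.1015, 33.5979, 27.9188, 30.5 ms; sum = 132.118 ms.
Processing at 3 router(s): 3 × 0.87 ms = 2.61 ms.
End-to-end = 134.8 ms.

134.8 ms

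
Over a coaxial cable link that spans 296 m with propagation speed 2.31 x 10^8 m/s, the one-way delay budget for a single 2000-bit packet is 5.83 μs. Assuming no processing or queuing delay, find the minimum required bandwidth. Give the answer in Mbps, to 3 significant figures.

440 Mbps

Propagation delay = 296 / 231000000 = 1.28139 μs.
Transmission budget = 5.83 − 1.28139 = 4.54861 μs.
R ≥ L / t_tx = 2000 bits / 4.54861e-06 s = 440 Mbps.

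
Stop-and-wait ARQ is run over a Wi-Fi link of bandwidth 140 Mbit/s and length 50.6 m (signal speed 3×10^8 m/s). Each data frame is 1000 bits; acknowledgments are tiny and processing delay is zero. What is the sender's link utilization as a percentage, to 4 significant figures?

95.49 %

t_tx = L/R = 1000/140000000 = 7.14286e-06 s.
t_prop = 50.6/300000000 = 1.68667e-07 s; RTT = 3.37333e-07 s.
Cycle = t_tx + RTT = 7.48019e-06 s.
Utilization = t_tx / cycle = 7.14286e-06/7.48019e-06 = 95.49 %.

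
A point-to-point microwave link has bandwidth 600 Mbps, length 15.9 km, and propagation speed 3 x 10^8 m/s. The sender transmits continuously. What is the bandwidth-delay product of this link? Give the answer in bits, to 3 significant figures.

31800 bits

Propagation delay = 15900 / 300000000 = 5.3e-05 s.
BDP = R × t_prop = 600000000 × 5.3e-05 = 31800 bits.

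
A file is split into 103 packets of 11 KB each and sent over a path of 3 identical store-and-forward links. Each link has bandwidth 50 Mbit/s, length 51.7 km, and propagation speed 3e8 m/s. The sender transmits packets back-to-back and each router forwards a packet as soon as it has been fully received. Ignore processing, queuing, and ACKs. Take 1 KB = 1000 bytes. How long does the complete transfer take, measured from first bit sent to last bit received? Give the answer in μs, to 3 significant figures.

Per-hop transmission t_tx = L/R = 88000/50000000 = 1760 μs.
Per-hop propagation t_prop = 51700/300000000 = 172.333 μs.
Pipeline fill: first packet needs 3·t_tx to clear all hops; remaining 102 packets each add one t_tx.
Total = (3+103-1)·t_tx + 3·t_prop = 105·1760 + 3·172.333 = 185000 μs.

185000 μs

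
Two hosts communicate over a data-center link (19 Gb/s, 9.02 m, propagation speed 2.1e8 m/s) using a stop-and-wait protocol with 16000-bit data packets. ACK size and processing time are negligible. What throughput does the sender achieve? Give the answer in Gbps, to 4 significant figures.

17.24 Gbps

t_tx = L/R = 16000/19000000000 = 8.42105e-07 s.
t_prop = 9.02/210000000 = 4.29524e-08 s; RTT = 8.59048e-08 s.
Cycle = t_tx + RTT = 9.2801e-07 s.
Throughput = L / cycle = 16000 / 9.2801e-07 = 17.24 Gbps.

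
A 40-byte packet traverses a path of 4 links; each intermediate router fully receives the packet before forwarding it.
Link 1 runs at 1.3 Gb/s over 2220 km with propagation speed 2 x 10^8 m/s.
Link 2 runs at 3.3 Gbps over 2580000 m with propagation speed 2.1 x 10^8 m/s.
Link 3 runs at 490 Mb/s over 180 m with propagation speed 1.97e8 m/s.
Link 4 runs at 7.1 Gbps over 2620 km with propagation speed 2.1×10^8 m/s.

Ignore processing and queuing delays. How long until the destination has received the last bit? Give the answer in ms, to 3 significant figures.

L = 40 × 8 = 320 bits.
Transmission delays (L/R per hop): 0.000246154, 9.69697e-05, 0.000653061, 4.50704e-05 ms; sum = 0.00104126 ms.
Propagation delays (d/s per hop): 11.1, 12.2857, 0.000913706, 12.4762 ms; sum = 35.8628 ms.
End-to-end = 35.9 ms.

35.9 ms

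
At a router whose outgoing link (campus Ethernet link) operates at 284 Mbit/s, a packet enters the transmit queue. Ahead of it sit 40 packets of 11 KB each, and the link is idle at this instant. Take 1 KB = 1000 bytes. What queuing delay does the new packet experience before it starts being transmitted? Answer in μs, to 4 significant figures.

12390 μs

Each queued packet: L/R = 88000/284000000 = 309.859 μs.
40 queued → 12394.4 μs.
Queuing delay = 12390 μs.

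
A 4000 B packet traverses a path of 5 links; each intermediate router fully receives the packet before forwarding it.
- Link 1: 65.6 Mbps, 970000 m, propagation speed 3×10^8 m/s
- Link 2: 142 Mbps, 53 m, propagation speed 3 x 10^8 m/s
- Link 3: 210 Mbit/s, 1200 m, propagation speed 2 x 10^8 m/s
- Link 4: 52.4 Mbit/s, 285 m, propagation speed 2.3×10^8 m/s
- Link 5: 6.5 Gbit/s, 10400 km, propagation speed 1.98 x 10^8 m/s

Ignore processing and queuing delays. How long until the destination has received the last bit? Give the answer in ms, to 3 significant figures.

57.2 ms

L = 4000 × 8 = 32000 bits.
Transmission delays (L/R per hop): 0.487805, 0.225352, 0.152381, 0.610687, 0.00492308 ms; sum = 1.48115 ms.
Propagation delays (d/s per hop): 3.23333, 0.000176667, 0.006, 0.00123913, 52.5253 ms; sum = 55.766 ms.
End-to-end = 57.2 ms.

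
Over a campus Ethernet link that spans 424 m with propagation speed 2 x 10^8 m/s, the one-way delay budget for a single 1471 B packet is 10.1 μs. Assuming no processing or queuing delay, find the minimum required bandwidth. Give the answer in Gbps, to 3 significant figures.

1.47 Gbps

L = 11768 bits.
Propagation delay = 424 / 200000000 = 2.12 μs.
Transmission budget = 10.1 − 2.12 = 7.98 μs.
R ≥ L / t_tx = 11768 bits / 7.98e-06 s = 1.47 Gbps.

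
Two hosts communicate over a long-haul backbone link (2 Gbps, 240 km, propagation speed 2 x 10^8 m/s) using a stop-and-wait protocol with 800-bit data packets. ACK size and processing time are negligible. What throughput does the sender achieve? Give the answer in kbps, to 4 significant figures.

t_tx = L/R = 800/2000000000 = 4e-07 s.
t_prop = 240000/200000000 = 0.0012 s; RTT = 0.0024 s.
Cycle = t_tx + RTT = 0.0024004 s.
Throughput = L / cycle = 800 / 0.0024004 = 333.3 kbps.

333.3 kbps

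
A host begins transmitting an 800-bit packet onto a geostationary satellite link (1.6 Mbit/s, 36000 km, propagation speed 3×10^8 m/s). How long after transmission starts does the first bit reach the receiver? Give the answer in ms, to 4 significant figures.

First bit experiences only propagation delay: d/s = 36000000/300000000 = 120.0 ms.

120.0 ms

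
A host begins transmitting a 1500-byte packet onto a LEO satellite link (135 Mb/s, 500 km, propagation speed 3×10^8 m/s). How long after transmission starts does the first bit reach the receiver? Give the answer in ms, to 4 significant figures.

First bit experiences only propagation delay: d/s = 500000/300000000 = 1.667 ms.

1.667 ms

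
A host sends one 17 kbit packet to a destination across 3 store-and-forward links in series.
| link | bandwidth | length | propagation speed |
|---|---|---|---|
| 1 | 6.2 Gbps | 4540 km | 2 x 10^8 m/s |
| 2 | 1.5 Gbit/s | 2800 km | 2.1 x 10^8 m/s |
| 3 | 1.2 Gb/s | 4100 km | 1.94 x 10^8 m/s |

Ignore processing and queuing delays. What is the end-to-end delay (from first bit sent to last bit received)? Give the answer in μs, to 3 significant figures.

L = 17000 bits.
Transmission delays (L/R per hop): 2.74194, 11.3333, 14.1667 μs; sum = 28.2419 μs.
Propagation delays (d/s per hop): 22700, 13333.3, 21134 μs; sum = 57167.4 μs.
End-to-end = 57200 μs.

57200 μs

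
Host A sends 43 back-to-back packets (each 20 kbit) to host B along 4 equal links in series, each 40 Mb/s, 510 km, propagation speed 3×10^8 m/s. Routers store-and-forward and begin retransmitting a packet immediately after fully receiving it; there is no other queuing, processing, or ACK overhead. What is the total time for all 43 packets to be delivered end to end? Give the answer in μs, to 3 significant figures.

29800 μs

Per-hop transmission t_tx = L/R = 20000/40000000 = 500 μs.
Per-hop propagation t_prop = 510000/300000000 = 1700 μs.
Pipeline fill: first packet needs 4·t_tx to clear all hops; remaining 42 packets each add one t_tx.
Total = (4+43-1)·t_tx + 4·t_prop = 46·500 + 4·1700 = 29800 μs.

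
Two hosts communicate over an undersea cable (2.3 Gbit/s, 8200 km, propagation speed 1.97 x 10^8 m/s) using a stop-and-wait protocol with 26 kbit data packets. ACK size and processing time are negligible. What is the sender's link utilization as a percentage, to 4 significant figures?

0.01358 %

t_tx = L/R = 26000/2300000000 = 1.13043e-05 s.
t_prop = 8200000/197000000 = 0.0416244 s; RTT = 0.0832487 s.
Cycle = t_tx + RTT = 0.08326 s.
Utilization = t_tx / cycle = 1.13043e-05/0.08326 = 0.01358 %.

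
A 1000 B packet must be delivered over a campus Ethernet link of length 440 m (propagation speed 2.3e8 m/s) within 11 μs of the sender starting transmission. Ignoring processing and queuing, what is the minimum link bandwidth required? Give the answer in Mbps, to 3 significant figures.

880 Mbps

L = 8000 bits.
Propagation delay = 440 / 2.3e+08 = 1.91304 μs.
Transmission budget = 11 − 1.91304 = 9.08696 μs.
R ≥ L / t_tx = 8000 bits / 9.08696e-06 s = 880 Mbps.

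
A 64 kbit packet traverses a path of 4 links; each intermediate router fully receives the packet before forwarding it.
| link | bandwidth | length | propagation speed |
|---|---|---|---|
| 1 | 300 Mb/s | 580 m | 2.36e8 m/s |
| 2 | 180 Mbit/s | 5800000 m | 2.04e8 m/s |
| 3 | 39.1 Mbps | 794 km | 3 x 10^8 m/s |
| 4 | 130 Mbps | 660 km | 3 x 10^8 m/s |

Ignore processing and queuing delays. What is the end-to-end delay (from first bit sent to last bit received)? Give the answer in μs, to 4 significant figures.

L = 64000 bits.
Transmission delays (L/R per hop): 213.333, 355.556, 1636.83, 492.308 μs; sum = 2698.03 μs.
Propagation delays (d/s per hop): 2.45763, 28431.4, 2646.67, 2200 μs; sum = 33280.5 μs.
End-to-end = 35980 μs.

35980 μs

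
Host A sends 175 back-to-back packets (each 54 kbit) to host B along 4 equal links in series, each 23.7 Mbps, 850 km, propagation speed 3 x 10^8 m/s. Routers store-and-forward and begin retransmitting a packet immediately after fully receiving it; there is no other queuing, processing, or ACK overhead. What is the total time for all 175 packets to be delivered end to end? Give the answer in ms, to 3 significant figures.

Per-hop transmission t_tx = L/R = 54000/23700000 = 2.27848 ms.
Per-hop propagation t_prop = 850000/300000000 = 2.83333 ms.
Pipeline fill: first packet needs 4·t_tx to clear all hops; remaining 174 packets each add one t_tx.
Total = (4+175-1)·t_tx + 4·t_prop = 178·2.27848 + 4·2.83333 = 417 ms.

417 ms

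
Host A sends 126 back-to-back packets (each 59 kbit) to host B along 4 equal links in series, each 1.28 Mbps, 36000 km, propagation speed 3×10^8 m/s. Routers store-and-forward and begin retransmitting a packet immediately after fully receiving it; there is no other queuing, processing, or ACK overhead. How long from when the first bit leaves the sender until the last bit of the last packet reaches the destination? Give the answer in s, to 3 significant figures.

Per-hop transmission t_tx = L/R = 59000/1280000 = 0.0460938 s.
Per-hop propagation t_prop = 36000000/300000000 = 0.12 s.
Pipeline fill: first packet needs 4·t_tx to clear all hops; remaining 125 packets each add one t_tx.
Total = (4+126-1)·t_tx + 4·t_prop = 129·0.0460938 + 4·0.12 = 6.43 s.

6.43 s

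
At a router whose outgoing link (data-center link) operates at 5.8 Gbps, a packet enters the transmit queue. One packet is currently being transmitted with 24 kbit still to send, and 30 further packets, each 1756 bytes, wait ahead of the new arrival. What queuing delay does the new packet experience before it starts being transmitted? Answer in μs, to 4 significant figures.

76.80 μs

Each queued packet: L/R = 14048/5800000000 = 2.42207 μs.
30 queued → 72.6621 μs.
Plus remaining 24000 bits of current packet: 4.13793 μs.
Queuing delay = 76.80 μs.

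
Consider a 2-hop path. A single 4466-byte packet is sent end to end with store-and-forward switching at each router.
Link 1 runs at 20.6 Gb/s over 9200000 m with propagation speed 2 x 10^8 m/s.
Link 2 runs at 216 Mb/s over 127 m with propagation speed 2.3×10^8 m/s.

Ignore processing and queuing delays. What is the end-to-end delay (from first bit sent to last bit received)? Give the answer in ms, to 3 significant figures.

46.2 ms

L = 4466 × 8 = 35728 bits.
Transmission delays (L/R per hop): 0.00173437, 0.165407 ms; sum = 0.167142 ms.
Propagation delays (d/s per hop): 46, 0.000552174 ms; sum = 46.0006 ms.
End-to-end = 46.2 ms.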